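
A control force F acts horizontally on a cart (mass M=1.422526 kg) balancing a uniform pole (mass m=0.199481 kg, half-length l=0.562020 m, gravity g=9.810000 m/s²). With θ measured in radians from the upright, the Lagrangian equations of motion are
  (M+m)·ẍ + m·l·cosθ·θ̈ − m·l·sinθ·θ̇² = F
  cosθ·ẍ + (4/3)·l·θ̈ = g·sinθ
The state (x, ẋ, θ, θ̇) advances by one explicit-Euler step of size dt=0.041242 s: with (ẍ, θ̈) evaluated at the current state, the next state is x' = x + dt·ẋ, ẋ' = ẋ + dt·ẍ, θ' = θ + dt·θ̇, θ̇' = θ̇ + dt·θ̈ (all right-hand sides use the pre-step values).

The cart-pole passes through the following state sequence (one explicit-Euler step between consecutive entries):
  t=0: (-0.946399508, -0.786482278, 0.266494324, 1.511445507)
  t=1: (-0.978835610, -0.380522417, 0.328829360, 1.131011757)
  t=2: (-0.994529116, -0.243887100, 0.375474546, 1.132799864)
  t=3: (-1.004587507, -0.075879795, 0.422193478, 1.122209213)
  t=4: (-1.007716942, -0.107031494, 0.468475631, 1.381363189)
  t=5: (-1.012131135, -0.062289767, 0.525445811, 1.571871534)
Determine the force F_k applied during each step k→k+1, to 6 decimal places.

step 0→1:
  ẍ = (ẋ'−ẋ)/dt = (-0.380522417−-0.786482278)/0.041242 = 9.843360
  θ̈ = (θ̇'−θ̇)/dt = (1.131011757−1.511445507)/0.041242 = -9.224425
  sinθ=0.263351, cosθ=0.964700
  F = (M+m)·ẍ + m·l·cosθ·θ̈ − m·l·sinθ·θ̇² = 15.965999 + -0.997665 − 0.067449 = 14.900885
step 1→2:
  ẍ = (ẋ'−ẋ)/dt = (-0.243887100−-0.380522417)/0.041242 = 3.313014
  θ̈ = (θ̇'−θ̇)/dt = (1.132799864−1.131011757)/0.041242 = 0.043356
  sinθ=0.322935, cosθ=0.946421
  F = (M+m)·ẍ + m·l·cosθ·θ̈ − m·l·sinθ·θ̇² = 5.373732 + 0.004600 − 0.046313 = 5.332019
step 2→3:
  ẍ = (ẋ'−ẋ)/dt = (-0.075879795−-0.243887100)/0.041242 = 4.073694
  θ̈ = (θ̇'−θ̇)/dt = (1.122209213−1.132799864)/0.041242 = -0.256793
  sinθ=0.366714, cosθ=0.930334
  F = (M+m)·ẍ + m·l·cosθ·θ̈ − m·l·sinθ·θ̇² = 6.607561 + -0.026784 − 0.052758 = 6.528019
step 3→4:
  ẍ = (ẋ'−ẋ)/dt = (-0.107031494−-0.075879795)/0.041242 = -0.755339
  θ̈ = (θ̇'−θ̇)/dt = (1.381363189−1.122209213)/0.041242 = 6.283739
  sinθ=0.409762, cosθ=0.912192
  F = (M+m)·ẍ + m·l·cosθ·θ̈ − m·l·sinθ·θ̇² = -1.225165 + 0.642625 − 0.057854 = -0.640394
step 4→5:
  ẍ = (ẋ'−ẋ)/dt = (-0.062289767−-0.107031494)/0.041242 = 1.084858
  θ̈ = (θ̇'−θ̇)/dt = (1.571871534−1.381363189)/0.041242 = 4.619280
  sinθ=0.451527, cosθ=0.892258
  F = (M+m)·ẍ + m·l·cosθ·θ̈ − m·l·sinθ·θ̇² = 1.759648 + 0.462081 − 0.096595 = 2.125134

F_0 = 14.900885 N
F_1 = 5.332019 N
F_2 = 6.528019 N
F_3 = -0.640394 N
F_4 = 2.125134 N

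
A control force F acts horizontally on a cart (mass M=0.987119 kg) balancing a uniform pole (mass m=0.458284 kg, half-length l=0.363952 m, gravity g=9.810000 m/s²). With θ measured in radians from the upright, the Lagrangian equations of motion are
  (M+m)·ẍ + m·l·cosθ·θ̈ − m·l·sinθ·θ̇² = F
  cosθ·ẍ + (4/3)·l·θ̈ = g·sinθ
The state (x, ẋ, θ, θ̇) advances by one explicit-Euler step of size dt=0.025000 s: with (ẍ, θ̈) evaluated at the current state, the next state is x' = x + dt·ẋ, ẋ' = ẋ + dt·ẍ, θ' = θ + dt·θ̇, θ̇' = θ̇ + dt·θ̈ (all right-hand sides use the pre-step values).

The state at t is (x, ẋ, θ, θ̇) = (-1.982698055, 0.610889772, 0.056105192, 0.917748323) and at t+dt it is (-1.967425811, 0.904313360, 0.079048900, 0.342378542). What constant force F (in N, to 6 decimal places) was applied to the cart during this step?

F = 13.124061 N

ẍ = (ẋ'−ẋ)/dt = (0.904313360−0.610889772)/0.025000 = 11.736944
θ̈ = (θ̇'−θ̇)/dt = (0.342378542−0.917748323)/0.025000 = -23.014791
sinθ=0.056076, cosθ=0.998427
F = (M+m)·ẍ + m·l·cosθ·θ̈ − m·l·sinθ·θ̇² = 16.964613 + -3.832675 − 0.007878 = 13.124061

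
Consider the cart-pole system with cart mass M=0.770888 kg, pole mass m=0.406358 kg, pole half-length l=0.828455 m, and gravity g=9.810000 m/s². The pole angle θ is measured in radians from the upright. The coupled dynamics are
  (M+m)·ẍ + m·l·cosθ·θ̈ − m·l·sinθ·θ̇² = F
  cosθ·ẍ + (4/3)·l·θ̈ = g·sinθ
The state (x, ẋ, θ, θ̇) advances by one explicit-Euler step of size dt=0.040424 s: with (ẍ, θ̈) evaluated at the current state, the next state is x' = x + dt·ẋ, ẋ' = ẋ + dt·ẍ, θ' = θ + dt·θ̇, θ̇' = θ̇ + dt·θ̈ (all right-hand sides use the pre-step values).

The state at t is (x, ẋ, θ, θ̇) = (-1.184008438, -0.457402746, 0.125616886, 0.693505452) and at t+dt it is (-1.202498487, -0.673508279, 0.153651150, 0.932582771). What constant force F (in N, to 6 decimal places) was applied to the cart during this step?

F = -4.338471 N

ẍ = (ẋ'−ẋ)/dt = (-0.673508279−-0.457402746)/0.040424 = -5.345971
θ̈ = (θ̇'−θ̇)/dt = (0.932582771−0.693505452)/0.040424 = 5.914242
sinθ=0.125287, cosθ=0.992121
F = (M+m)·ẍ + m·l·cosθ·θ̈ − m·l·sinθ·θ̇² = -6.293523 + 1.975337 − 0.020285 = -4.338471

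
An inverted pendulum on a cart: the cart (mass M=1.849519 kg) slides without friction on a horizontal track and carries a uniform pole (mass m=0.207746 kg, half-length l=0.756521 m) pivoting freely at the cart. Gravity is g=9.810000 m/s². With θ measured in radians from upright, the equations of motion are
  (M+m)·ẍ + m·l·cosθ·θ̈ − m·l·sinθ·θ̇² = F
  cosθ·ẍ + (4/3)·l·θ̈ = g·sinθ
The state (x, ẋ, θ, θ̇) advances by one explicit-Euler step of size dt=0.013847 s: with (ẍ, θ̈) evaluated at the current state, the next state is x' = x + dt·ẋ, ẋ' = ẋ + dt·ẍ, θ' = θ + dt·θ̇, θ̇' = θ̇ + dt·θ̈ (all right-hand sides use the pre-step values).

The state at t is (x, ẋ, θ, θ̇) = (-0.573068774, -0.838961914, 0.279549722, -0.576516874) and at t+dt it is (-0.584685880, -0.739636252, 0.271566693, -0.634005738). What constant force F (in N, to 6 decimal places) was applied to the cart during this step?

ẍ = (ẋ'−ẋ)/dt = (-0.739636252−-0.838961914)/0.013847 = 7.173082
θ̈ = (θ̇'−θ̇)/dt = (-0.634005738−-0.576516874)/0.013847 = -4.151720
sinθ=0.275923, cosθ=0.961180
F = (M+m)·ẍ + m·l·cosθ·θ̈ − m·l·sinθ·θ̇² = 14.756930 + -0.627172 − 0.014413 = 14.115345

F = 14.115345 N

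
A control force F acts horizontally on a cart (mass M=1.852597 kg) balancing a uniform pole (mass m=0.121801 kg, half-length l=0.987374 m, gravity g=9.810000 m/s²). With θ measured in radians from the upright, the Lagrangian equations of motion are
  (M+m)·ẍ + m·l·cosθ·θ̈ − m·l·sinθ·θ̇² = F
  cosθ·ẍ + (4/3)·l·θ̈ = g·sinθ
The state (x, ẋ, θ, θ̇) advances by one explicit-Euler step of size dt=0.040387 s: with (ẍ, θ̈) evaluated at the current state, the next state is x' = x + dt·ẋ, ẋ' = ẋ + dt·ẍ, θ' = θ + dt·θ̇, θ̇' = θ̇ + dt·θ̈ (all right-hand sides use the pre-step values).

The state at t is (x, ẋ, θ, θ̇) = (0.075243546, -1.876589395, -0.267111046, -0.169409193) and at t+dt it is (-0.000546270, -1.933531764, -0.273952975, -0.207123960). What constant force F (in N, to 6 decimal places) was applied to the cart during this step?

F = -2.891152 N

ẍ = (ẋ'−ẋ)/dt = (-1.933531764−-1.876589395)/0.040387 = -1.409918
θ̈ = (θ̇'−θ̇)/dt = (-0.207123960−-0.169409193)/0.040387 = -0.933834
sinθ=-0.263946, cosθ=0.964537
F = (M+m)·ẍ + m·l·cosθ·θ̈ − m·l·sinθ·θ̇² = -2.783740 + -0.108323 − -0.000911 = -2.891152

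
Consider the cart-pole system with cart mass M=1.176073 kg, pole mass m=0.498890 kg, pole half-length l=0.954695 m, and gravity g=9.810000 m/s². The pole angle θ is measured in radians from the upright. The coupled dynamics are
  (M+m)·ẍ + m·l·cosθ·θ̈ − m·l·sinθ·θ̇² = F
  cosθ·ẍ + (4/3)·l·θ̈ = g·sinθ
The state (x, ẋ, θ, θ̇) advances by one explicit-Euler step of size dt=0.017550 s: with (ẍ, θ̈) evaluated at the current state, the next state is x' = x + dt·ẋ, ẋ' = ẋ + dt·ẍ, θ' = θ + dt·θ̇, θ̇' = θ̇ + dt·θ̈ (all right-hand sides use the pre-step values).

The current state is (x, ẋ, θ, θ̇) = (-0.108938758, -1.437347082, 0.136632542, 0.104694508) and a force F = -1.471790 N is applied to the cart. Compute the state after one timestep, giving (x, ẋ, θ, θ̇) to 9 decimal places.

(-0.134164199, -1.463736172, 0.138469931, 0.143654677)

sinθ=0.136207819, cosθ=0.990680286
temp = (F + m·l·θ̇²·sinθ)/(M+m) = (-1.471790 + 0.000711081)/1.674963 = -0.878275472
θ̈ = (g·sinθ − cosθ·temp)/(l·(4/3 − m·cos²θ/(M+m))) = 2.219952656
ẍ = temp − m·l·θ̈·cosθ/(M+m) = -1.503651835
Euler: x'=-0.108938758+0.017550·-1.437347082=-0.134164199, ẋ'=-1.437347082+0.017550·-1.503651835=-1.463736172
       θ'=0.136632542+0.017550·0.104694508=0.138469931, θ̇'=0.104694508+0.017550·2.219952656=0.143654677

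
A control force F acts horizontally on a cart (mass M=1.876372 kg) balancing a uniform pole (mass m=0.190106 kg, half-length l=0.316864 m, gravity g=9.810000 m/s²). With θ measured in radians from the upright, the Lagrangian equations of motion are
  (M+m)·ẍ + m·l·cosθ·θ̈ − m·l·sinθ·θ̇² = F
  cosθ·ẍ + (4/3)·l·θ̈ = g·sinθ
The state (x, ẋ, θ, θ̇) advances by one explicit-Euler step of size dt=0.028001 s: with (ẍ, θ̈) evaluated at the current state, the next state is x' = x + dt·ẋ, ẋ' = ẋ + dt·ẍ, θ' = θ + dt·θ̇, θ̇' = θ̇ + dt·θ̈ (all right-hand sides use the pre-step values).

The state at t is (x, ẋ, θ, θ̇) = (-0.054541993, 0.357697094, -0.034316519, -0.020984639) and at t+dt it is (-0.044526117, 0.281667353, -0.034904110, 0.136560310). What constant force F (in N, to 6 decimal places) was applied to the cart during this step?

ẍ = (ẋ'−ẋ)/dt = (0.281667353−0.357697094)/0.028001 = -2.715251
θ̈ = (θ̇'−θ̇)/dt = (0.136560310−-0.020984639)/0.028001 = 5.626404
sinθ=-0.034310, cosθ=0.999411
F = (M+m)·ẍ + m·l·cosθ·θ̈ − m·l·sinθ·θ̇² = -5.611006 + 0.338722 − -0.000001 = -5.272283

F = -5.272283 N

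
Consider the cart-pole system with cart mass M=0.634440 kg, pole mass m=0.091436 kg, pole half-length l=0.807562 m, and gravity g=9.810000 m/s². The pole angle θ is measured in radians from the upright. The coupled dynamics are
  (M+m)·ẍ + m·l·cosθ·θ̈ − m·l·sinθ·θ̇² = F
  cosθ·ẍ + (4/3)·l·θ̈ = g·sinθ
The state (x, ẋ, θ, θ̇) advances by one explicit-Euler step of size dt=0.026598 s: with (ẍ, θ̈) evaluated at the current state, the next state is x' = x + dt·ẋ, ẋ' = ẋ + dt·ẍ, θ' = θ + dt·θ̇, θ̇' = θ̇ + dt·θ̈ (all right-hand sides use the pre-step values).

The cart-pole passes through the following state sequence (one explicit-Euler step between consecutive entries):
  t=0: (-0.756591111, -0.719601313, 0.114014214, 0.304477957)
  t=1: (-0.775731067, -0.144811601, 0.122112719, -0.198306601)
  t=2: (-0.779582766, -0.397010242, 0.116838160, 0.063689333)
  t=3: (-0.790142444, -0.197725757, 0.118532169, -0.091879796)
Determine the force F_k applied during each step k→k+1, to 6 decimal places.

step 0→1:
  ẍ = (ẋ'−ẋ)/dt = (-0.144811601−-0.719601313)/0.026598 = 21.610261
  θ̈ = (θ̇'−θ̇)/dt = (-0.198306601−0.304477957)/0.026598 = -18.903096
  sinθ=0.113767, cosθ=0.993507
  F = (M+m)·ẍ + m·l·cosθ·θ̈ − m·l·sinθ·θ̇² = 15.686370 + -1.386747 − 0.000779 = 14.298844
step 1→2:
  ẍ = (ẋ'−ẋ)/dt = (-0.397010242−-0.144811601)/0.026598 = -9.481865
  θ̈ = (θ̇'−θ̇)/dt = (0.063689333−-0.198306601)/0.026598 = 9.850212
  sinθ=0.121809, cosθ=0.992554
  F = (M+m)·ẍ + m·l·cosθ·θ̈ − m·l·sinθ·θ̇² = -6.882658 + 0.721926 − 0.000354 = -6.161086
step 2→3:
  ẍ = (ẋ'−ẋ)/dt = (-0.197725757−-0.397010242)/0.026598 = 7.492461
  θ̈ = (θ̇'−θ̇)/dt = (-0.091879796−0.063689333)/0.026598 = -5.848903
  sinθ=0.116573, cosθ=0.993182
  F = (M+m)·ẍ + m·l·cosθ·θ̈ − m·l·sinθ·θ̇² = 5.438598 + -0.428940 − 0.000035 = 5.009623

F_0 = 14.298844 N
F_1 = -6.161086 N
F_2 = 5.009623 N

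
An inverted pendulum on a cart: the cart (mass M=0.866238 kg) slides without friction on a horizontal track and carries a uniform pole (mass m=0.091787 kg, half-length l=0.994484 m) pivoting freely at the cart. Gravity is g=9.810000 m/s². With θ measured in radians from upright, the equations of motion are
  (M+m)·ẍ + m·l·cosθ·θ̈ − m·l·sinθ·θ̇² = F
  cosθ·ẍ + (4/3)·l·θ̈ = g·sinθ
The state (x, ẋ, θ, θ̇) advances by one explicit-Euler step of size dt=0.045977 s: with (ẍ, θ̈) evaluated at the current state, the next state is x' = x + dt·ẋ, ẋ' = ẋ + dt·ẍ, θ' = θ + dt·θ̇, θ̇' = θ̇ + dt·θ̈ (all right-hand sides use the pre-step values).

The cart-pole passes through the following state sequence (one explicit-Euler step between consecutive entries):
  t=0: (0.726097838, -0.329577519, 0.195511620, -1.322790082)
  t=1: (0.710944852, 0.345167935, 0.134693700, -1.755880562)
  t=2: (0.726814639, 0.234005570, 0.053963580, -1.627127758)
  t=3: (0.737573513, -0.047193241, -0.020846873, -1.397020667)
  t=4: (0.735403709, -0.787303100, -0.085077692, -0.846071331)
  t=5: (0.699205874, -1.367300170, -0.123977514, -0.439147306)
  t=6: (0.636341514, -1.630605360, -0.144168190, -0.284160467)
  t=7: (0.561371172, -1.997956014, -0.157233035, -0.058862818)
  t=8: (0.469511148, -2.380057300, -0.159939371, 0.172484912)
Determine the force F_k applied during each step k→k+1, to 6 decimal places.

F_0 = 13.185218 N
F_1 = -2.100783 N
F_2 = -5.416209 N
F_3 = -14.324399 N
F_4 = -11.274908 N
F_5 = -5.178984 N
F_6 = -7.210789 N
F_7 = -7.508172 N

step 0→1:
  ẍ = (ẋ'−ẋ)/dt = (0.345167935−-0.329577519)/0.045977 = 14.675717
  θ̈ = (θ̇'−θ̇)/dt = (-1.755880562−-1.322790082)/0.045977 = -9.419720
  sinθ=0.194268, cosθ=0.980948
  F = (M+m)·ẍ + m·l·cosθ·θ̈ − m·l·sinθ·θ̇² = 14.059704 + -0.843457 − 0.031029 = 13.185218
step 1→2:
  ẍ = (ẋ'−ẋ)/dt = (0.234005570−0.345167935)/0.045977 = -2.417782
  θ̈ = (θ̇'−θ̇)/dt = (-1.627127758−-1.755880562)/0.045977 = 2.800374
  sinθ=0.134287, cosθ=0.990943
  F = (M+m)·ẍ + m·l·cosθ·θ̈ − m·l·sinθ·θ̇² = -2.316296 + 0.253305 − 0.037792 = -2.100783
step 2→3:
  ẍ = (ẋ'−ẋ)/dt = (-0.047193241−0.234005570)/0.045977 = -6.116076
  θ̈ = (θ̇'−θ̇)/dt = (-1.397020667−-1.627127758)/0.045977 = 5.004830
  sinθ=0.053937, cosθ=0.998544
  F = (M+m)·ẍ + m·l·cosθ·θ̈ − m·l·sinθ·θ̇² = -5.859353 + 0.456179 − 0.013035 = -5.416209
step 3→4:
  ẍ = (ẋ'−ẋ)/dt = (-0.787303100−-0.047193241)/0.045977 = -16.097393
  θ̈ = (θ̇'−θ̇)/dt = (-0.846071331−-1.397020667)/0.045977 = 11.983151
  sinθ=-0.020845, cosθ=0.999783
  F = (M+m)·ẍ + m·l·cosθ·θ̈ − m·l·sinθ·θ̇² = -15.421705 + 1.093593 − -0.003714 = -14.324399
step 4→5:
  ẍ = (ẋ'−ẋ)/dt = (-1.367300170−-0.787303100)/0.045977 = -12.614939
  θ̈ = (θ̇'−θ̇)/dt = (-0.439147306−-0.846071331)/0.045977 = 8.850600
  sinθ=-0.084975, cosθ=0.996383
  F = (M+m)·ẍ + m·l·cosθ·θ̈ − m·l·sinθ·θ̇² = -12.085427 + 0.804967 − -0.005552 = -11.274908
step 5→6:
  ẍ = (ẋ'−ẋ)/dt = (-1.630605360−-1.367300170)/0.045977 = -5.726889
  θ̈ = (θ̇'−θ̇)/dt = (-0.284160467−-0.439147306)/0.045977 = 3.370965
  sinθ=-0.123660, cosθ=0.992325
  F = (M+m)·ẍ + m·l·cosθ·θ̈ − m·l·sinθ·θ̇² = -5.486503 + 0.305342 − -0.002177 = -5.178984
step 6→7:
  ẍ = (ẋ'−ẋ)/dt = (-1.997956014−-1.630605360)/0.045977 = -7.989879
  θ̈ = (θ̇'−θ̇)/dt = (-0.058862818−-0.284160467)/0.045977 = 4.900225
  sinθ=-0.143669, cosθ=0.989626
  F = (M+m)·ẍ + m·l·cosθ·θ̈ − m·l·sinθ·θ̇² = -7.654504 + 0.442656 − -0.001059 = -7.210789
step 7→8:
  ẍ = (ẋ'−ẋ)/dt = (-2.380057300−-1.997956014)/0.045977 = -8.310705
  θ̈ = (θ̇'−θ̇)/dt = (0.172484912−-0.058862818)/0.045977 = 5.031814
  sinθ=-0.156586, cosθ=0.987664
  F = (M+m)·ẍ + m·l·cosθ·θ̈ − m·l·sinθ·θ̇² = -7.961863 + 0.453642 − -0.000050 = -7.508172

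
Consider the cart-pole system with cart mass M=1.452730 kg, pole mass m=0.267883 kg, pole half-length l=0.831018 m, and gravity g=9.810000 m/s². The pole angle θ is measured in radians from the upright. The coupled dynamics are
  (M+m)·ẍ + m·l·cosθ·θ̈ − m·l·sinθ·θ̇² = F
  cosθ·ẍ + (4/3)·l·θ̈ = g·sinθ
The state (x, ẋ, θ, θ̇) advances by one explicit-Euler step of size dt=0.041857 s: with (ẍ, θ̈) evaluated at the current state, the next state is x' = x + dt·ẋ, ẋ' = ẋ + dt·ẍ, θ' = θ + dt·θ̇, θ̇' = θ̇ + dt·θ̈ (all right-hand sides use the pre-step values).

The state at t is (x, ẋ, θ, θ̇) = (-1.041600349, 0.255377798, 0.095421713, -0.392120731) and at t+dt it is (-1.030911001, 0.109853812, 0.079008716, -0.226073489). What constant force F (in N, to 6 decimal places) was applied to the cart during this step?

ẍ = (ẋ'−ẋ)/dt = (0.109853812−0.255377798)/0.041857 = -3.476694
θ̈ = (θ̇'−θ̇)/dt = (-0.226073489−-0.392120731)/0.041857 = 3.967012
sinθ=0.095277, cosθ=0.995451
F = (M+m)·ẍ + m·l·cosθ·θ̈ − m·l·sinθ·θ̇² = -5.982045 + 0.879101 − 0.003261 = -5.106205

F = -5.106205 N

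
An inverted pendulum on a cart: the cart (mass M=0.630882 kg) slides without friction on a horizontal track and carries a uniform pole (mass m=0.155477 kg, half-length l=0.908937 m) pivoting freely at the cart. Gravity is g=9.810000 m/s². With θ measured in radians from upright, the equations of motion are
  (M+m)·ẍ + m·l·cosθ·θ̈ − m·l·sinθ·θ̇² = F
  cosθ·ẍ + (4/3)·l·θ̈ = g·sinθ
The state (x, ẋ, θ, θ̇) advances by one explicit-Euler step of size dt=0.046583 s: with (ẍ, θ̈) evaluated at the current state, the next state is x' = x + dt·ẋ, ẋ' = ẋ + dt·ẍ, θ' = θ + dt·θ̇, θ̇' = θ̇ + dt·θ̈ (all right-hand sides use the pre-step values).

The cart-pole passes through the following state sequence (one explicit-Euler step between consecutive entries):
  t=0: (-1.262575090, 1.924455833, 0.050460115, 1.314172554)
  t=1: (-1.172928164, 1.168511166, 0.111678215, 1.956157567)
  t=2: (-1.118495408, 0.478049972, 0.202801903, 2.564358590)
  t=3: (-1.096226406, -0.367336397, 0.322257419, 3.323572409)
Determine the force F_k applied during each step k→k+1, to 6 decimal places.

step 0→1:
  ẍ = (ẋ'−ẋ)/dt = (1.168511166−1.924455833)/0.046583 = -16.227909
  θ̈ = (θ̇'−θ̇)/dt = (1.956157567−1.314172554)/0.046583 = 13.781530
  sinθ=0.050439, cosθ=0.998727
  F = (M+m)·ẍ + m·l·cosθ·θ̈ − m·l·sinθ·θ̇² = -12.760962 + 1.945110 − 0.012310 = -10.828162
step 1→2:
  ẍ = (ẋ'−ẋ)/dt = (0.478049972−1.168511166)/0.046583 = -14.822171
  θ̈ = (θ̇'−θ̇)/dt = (2.564358590−1.956157567)/0.046583 = 13.056287
  sinθ=0.111446, cosθ=0.993770
  F = (M+m)·ẍ + m·l·cosθ·θ̈ − m·l·sinθ·θ̇² = -11.655548 + 1.833605 − 0.060266 = -9.882209
step 2→3:
  ẍ = (ẋ'−ẋ)/dt = (-0.367336397−0.478049972)/0.046583 = -18.147959
  θ̈ = (θ̇'−θ̇)/dt = (3.323572409−2.564358590)/0.046583 = 16.298088
  sinθ=0.201415, cosθ=0.979506
  F = (M+m)·ẍ + m·l·cosθ·θ̈ − m·l·sinθ·θ̇² = -14.270811 + 2.256024 − 0.187175 = -12.201962

F_0 = -10.828162 N
F_1 = -9.882209 N
F_2 = -12.201962 N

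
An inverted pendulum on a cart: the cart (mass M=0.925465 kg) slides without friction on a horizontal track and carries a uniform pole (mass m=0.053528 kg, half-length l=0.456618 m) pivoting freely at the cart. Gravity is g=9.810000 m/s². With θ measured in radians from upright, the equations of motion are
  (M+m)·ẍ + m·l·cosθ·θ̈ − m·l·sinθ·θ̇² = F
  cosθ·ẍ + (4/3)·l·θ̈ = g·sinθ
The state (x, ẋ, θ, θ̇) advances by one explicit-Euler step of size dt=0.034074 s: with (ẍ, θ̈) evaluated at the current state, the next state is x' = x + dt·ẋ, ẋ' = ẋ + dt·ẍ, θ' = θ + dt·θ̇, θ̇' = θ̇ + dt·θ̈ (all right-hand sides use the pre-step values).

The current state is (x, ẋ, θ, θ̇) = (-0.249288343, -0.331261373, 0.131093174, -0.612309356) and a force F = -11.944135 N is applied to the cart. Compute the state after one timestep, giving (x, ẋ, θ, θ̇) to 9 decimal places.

sinθ=0.130718015, cosθ=0.991419589
temp = (F + m·l·θ̇²·sinθ)/(M+m) = (-11.944135 + 0.001197874)/0.978993 = -12.199205843
θ̈ = (g·sinθ − cosθ·temp)/(l·(4/3 − m·cos²θ/(M+m))) = 22.894463568
ẍ = temp − m·l·θ̈·cosθ/(M+m) = -12.765891767
Euler: x'=-0.249288343+0.034074·-0.331261373=-0.260575743, ẋ'=-0.331261373+0.034074·-12.765891767=-0.766246369
       θ'=0.131093174+0.034074·-0.612309356=0.110229345, θ̇'=-0.612309356+0.034074·22.894463568=0.167796596

(-0.260575743, -0.766246369, 0.110229345, 0.167796596)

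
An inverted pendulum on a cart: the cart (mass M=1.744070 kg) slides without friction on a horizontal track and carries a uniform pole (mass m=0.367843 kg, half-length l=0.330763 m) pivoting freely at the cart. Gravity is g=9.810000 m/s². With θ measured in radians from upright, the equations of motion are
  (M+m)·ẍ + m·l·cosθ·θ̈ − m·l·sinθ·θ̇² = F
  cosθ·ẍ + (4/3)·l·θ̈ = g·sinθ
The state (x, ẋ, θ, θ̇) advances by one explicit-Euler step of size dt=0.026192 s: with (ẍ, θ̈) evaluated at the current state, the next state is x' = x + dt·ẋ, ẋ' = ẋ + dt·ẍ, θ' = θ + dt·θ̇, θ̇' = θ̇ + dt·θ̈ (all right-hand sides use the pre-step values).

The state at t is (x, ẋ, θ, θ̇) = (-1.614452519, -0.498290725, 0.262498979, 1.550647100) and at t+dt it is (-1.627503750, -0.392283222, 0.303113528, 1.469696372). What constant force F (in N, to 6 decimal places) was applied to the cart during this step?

ẍ = (ẋ'−ẋ)/dt = (-0.392283222−-0.498290725)/0.026192 = 4.047324
θ̈ = (θ̇'−θ̇)/dt = (1.469696372−1.550647100)/0.026192 = -3.090666
sinθ=0.259495, cosθ=0.965745
F = (M+m)·ẍ + m·l·cosθ·θ̈ − m·l·sinθ·θ̇² = 8.547596 + -0.363156 − 0.075916 = 8.108523

F = 8.108523 N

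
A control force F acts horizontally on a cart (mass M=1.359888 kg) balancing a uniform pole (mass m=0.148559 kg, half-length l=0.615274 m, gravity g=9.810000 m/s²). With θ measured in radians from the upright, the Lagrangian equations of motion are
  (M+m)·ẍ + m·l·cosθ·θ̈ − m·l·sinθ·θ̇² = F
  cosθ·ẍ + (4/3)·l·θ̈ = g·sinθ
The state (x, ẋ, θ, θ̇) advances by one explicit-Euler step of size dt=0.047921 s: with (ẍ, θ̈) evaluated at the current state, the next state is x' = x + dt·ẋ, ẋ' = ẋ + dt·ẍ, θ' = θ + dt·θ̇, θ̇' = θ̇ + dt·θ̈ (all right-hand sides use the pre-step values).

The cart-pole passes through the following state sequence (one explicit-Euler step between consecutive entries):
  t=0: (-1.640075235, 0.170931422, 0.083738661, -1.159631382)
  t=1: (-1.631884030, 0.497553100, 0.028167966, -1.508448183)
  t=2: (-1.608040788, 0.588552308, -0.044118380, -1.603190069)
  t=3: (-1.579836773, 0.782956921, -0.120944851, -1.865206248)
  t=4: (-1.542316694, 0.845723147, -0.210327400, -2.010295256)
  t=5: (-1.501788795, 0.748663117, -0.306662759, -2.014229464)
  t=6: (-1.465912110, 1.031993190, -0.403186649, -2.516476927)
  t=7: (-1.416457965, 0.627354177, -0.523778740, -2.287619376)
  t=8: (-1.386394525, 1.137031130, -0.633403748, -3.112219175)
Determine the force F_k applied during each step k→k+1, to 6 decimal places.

step 0→1:
  ẍ = (ẋ'−ẋ)/dt = (0.497553100−0.170931422)/0.047921 = 6.815836
  θ̈ = (θ̇'−θ̇)/dt = (-1.508448183−-1.159631382)/0.047921 = -7.278997
  sinθ=0.083641, cosθ=0.996496
  F = (M+m)·ẍ + m·l·cosθ·θ̈ − m·l·sinθ·θ̇² = 10.281327 + -0.663002 − 0.010281 = 9.608045
step 1→2:
  ẍ = (ẋ'−ẋ)/dt = (0.588552308−0.497553100)/0.047921 = 1.898942
  θ̈ = (θ̇'−θ̇)/dt = (-1.603190069−-1.508448183)/0.047921 = -1.977043
  sinθ=0.028164, cosθ=0.999603
  F = (M+m)·ẍ + m·l·cosθ·θ̈ − m·l·sinθ·θ̇² = 2.864454 + -0.180639 − 0.005858 = 2.677957
step 2→3:
  ẍ = (ẋ'−ẋ)/dt = (0.782956921−0.588552308)/0.047921 = 4.056773
  θ̈ = (θ̇'−θ̇)/dt = (-1.865206248−-1.603190069)/0.047921 = -5.467669
  sinθ=-0.044104, cosθ=0.999027
  F = (M+m)·ẍ + m·l·cosθ·θ̈ − m·l·sinθ·θ̇² = 6.119427 + -0.499283 − -0.010361 = 5.630505
step 3→4:
  ẍ = (ẋ'−ẋ)/dt = (0.845723147−0.782956921)/0.047921 = 1.309785
  θ̈ = (θ̇'−θ̇)/dt = (-2.010295256−-1.865206248)/0.047921 = -3.027671
  sinθ=-0.120650, cosθ=0.992695
  F = (M+m)·ẍ + m·l·cosθ·θ̈ − m·l·sinθ·θ̇² = 1.975742 + -0.274721 − -0.038366 = 1.739387
step 4→5:
  ẍ = (ẋ'−ẋ)/dt = (0.748663117−0.845723147)/0.047921 = -2.025417
  θ̈ = (θ̇'−θ̇)/dt = (-2.014229464−-2.010295256)/0.047921 = -0.082098
  sinθ=-0.208780, cosθ=0.977963
  F = (M+m)·ẍ + m·l·cosθ·θ̈ − m·l·sinθ·θ̇² = -3.055235 + -0.007339 − -0.077122 = -2.985452
step 5→6:
  ẍ = (ẋ'−ẋ)/dt = (1.031993190−0.748663117)/0.047921 = 5.912441
  θ̈ = (θ̇'−θ̇)/dt = (-2.516476927−-2.014229464)/0.047921 = -10.480738
  sinθ=-0.301879, cosθ=0.953346
  F = (M+m)·ẍ + m·l·cosθ·θ̈ − m·l·sinθ·θ̇² = 8.918604 + -0.913293 − -0.111948 = 8.117259
step 6→7:
  ẍ = (ẋ'−ẋ)/dt = (0.627354177−1.031993190)/0.047921 = -8.443877
  θ̈ = (θ̇'−θ̇)/dt = (-2.287619376−-2.516476927)/0.047921 = 4.775726
  sinθ=-0.392351, cosθ=0.919815
  F = (M+m)·ẍ + m·l·cosθ·θ̈ − m·l·sinθ·θ̇² = -12.737140 + 0.401520 − -0.227106 = -12.108514
step 7→8:
  ẍ = (ẋ'−ẋ)/dt = (1.137031130−0.627354177)/0.047921 = 10.635775
  θ̈ = (θ̇'−θ̇)/dt = (-3.112219175−-2.287619376)/0.047921 = -17.207483
  sinθ=-0.500156, cosθ=0.865935
  F = (M+m)·ẍ + m·l·cosθ·θ̈ − m·l·sinθ·θ̇² = 16.043502 + -1.361979 − -0.239244 = 14.920767

F_0 = 9.608045 N
F_1 = 2.677957 N
F_2 = 5.630505 N
F_3 = 1.739387 N
F_4 = -2.985452 N
F_5 = 8.117259 N
F_6 = -12.108514 N
F_7 = 14.920767 N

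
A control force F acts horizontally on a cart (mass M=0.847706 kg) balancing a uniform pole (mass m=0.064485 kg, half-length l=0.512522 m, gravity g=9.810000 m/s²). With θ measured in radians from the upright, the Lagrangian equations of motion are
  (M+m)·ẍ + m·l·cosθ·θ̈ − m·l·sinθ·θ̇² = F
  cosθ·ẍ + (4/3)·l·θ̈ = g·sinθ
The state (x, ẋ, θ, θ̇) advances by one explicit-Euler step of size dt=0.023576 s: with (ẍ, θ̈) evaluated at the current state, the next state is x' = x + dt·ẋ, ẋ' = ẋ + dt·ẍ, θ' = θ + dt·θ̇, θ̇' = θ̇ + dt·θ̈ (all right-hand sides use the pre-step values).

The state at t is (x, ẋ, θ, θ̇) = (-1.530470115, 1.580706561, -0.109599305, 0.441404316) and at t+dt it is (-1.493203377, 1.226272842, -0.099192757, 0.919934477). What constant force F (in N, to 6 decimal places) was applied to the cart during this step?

F = -13.046069 N

ẍ = (ẋ'−ẋ)/dt = (1.226272842−1.580706561)/0.023576 = -15.033666
θ̈ = (θ̇'−θ̇)/dt = (0.919934477−0.441404316)/0.023576 = 20.297343
sinθ=-0.109380, cosθ=0.994000
F = (M+m)·ẍ + m·l·cosθ·θ̈ − m·l·sinθ·θ̇² = -13.713575 + 0.666802 − -0.000704 = -13.046069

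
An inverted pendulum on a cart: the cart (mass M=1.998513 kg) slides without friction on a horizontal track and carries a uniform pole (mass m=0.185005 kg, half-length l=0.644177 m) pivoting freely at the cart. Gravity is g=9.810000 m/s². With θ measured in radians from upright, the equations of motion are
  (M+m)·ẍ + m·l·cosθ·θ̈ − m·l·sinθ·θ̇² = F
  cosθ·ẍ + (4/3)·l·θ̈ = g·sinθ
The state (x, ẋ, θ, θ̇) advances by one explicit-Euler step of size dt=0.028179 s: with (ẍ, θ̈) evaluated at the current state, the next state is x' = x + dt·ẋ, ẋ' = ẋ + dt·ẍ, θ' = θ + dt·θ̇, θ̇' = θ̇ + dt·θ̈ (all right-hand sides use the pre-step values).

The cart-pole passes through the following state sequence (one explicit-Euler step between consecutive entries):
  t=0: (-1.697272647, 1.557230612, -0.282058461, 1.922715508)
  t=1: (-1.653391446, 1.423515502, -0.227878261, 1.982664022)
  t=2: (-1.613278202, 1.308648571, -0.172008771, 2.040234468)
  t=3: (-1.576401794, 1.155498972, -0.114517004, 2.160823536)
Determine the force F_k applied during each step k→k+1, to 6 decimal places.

F_0 = -9.995094 N
F_1 = -8.557723 N
F_2 = -11.279783 N

step 0→1:
  ẍ = (ẋ'−ẋ)/dt = (1.423515502−1.557230612)/0.028179 = -4.745204
  θ̈ = (θ̇'−θ̇)/dt = (1.982664022−1.922715508)/0.028179 = 2.127418
  sinθ=-0.278333, cosθ=0.960485
  F = (M+m)·ẍ + m·l·cosθ·θ̈ − m·l·sinθ·θ̇² = -10.361239 + 0.243518 − -0.122626 = -9.995094
step 1→2:
  ẍ = (ẋ'−ẋ)/dt = (1.308648571−1.423515502)/0.028179 = -4.076331
  θ̈ = (θ̇'−θ̇)/dt = (2.040234468−1.982664022)/0.028179 = 2.043027
  sinθ=-0.225911, cosθ=0.974148
  F = (M+m)·ẍ + m·l·cosθ·θ̈ − m·l·sinθ·θ̇² = -8.900742 + 0.237185 − -0.105834 = -8.557723
step 2→3:
  ẍ = (ẋ'−ẋ)/dt = (1.155498972−1.308648571)/0.028179 = -5.434884
  θ̈ = (θ̇'−θ̇)/dt = (2.160823536−2.040234468)/0.028179 = 4.279395
  sinθ=-0.171162, cosθ=0.985243
  F = (M+m)·ẍ + m·l·cosθ·θ̈ − m·l·sinθ·θ̇² = -11.867167 + 0.502475 − -0.084909 = -11.279783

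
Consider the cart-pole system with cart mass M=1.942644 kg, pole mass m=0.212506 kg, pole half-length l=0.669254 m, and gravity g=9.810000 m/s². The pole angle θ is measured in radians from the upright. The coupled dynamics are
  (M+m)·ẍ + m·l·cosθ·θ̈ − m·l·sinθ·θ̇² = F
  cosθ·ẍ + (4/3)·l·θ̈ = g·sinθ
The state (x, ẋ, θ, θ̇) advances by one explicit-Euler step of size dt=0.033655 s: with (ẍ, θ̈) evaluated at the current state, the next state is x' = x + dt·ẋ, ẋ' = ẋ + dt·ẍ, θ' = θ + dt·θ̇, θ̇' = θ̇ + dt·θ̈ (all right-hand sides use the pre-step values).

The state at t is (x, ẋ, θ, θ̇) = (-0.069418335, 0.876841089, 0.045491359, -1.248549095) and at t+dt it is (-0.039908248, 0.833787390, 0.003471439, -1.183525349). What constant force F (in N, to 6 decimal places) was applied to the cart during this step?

F = -2.492597 N

ẍ = (ẋ'−ẋ)/dt = (0.833787390−0.876841089)/0.033655 = -1.279266
θ̈ = (θ̇'−θ̇)/dt = (-1.183525349−-1.248549095)/0.033655 = 1.932068
sinθ=0.045476, cosθ=0.998965
F = (M+m)·ẍ + m·l·cosθ·θ̈ − m·l·sinθ·θ̇² = -2.757010 + 0.274495 − 0.010082 = -2.492597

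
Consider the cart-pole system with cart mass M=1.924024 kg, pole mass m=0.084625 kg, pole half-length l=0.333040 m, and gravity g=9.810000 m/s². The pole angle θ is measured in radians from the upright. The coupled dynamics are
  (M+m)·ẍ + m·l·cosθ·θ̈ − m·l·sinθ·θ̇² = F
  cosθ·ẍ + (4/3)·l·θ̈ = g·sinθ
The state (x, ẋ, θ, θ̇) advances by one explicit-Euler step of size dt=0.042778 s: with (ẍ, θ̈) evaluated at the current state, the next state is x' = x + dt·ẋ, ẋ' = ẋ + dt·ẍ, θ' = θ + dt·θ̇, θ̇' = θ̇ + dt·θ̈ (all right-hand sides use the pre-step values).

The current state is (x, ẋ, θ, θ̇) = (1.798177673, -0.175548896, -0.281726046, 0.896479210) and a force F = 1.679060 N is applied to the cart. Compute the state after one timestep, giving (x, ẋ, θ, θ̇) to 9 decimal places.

(1.790668042, -0.135206889, -0.243376458, 0.546474380)

sinθ=-0.278014062, cosθ=0.960577004
temp = (F + m·l·θ̇²·sinθ)/(M+m) = (1.679060 + -0.006297125)/2.008649 = 0.832780080
θ̈ = (g·sinθ − cosθ·temp)/(l·(4/3 − m·cos²θ/(M+m))) = -8.181888588
ẍ = temp − m·l·θ̈·cosθ/(M+m) = 0.943055006
Euler: x'=1.798177673+0.042778·-0.175548896=1.790668042, ẋ'=-0.175548896+0.042778·0.943055006=-0.135206889
       θ'=-0.281726046+0.042778·0.896479210=-0.243376458, θ̇'=0.896479210+0.042778·-8.181888588=0.546474380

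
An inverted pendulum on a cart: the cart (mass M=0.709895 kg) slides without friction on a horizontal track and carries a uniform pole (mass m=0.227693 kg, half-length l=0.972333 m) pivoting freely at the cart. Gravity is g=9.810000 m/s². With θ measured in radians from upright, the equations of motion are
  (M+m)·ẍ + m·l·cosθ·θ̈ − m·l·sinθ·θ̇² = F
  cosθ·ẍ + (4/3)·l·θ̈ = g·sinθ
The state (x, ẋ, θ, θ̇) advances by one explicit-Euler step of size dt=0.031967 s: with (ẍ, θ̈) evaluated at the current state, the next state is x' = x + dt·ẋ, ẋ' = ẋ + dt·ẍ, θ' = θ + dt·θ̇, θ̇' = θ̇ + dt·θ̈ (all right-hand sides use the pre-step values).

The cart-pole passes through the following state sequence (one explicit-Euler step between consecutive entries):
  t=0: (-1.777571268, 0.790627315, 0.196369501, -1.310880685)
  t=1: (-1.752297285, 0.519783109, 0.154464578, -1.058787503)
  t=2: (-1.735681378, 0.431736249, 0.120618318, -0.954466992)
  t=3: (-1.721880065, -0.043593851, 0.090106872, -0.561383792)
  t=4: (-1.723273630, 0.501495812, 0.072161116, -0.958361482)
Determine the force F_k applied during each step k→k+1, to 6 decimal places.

F_0 = -6.305690 N
F_1 = -1.906698 N
F_2 = -11.263048 N
F_3 = 13.242942 N

step 0→1:
  ẍ = (ẋ'−ẋ)/dt = (0.519783109−0.790627315)/0.031967 = -8.472619
  θ̈ = (θ̇'−θ̇)/dt = (-1.058787503−-1.310880685)/0.031967 = 7.886044
  sinθ=0.195110, cosθ=0.980781
  F = (M+m)·ẍ + m·l·cosθ·θ̈ − m·l·sinθ·θ̇² = -7.943826 + 1.712364 − 0.074228 = -6.305690
step 1→2:
  ẍ = (ẋ'−ẋ)/dt = (0.431736249−0.519783109)/0.031967 = -2.754305
  θ̈ = (θ̇'−θ̇)/dt = (-0.954466992−-1.058787503)/0.031967 = 3.263381
  sinθ=0.153851, cosθ=0.988094
  F = (M+m)·ẍ + m·l·cosθ·θ̈ − m·l·sinθ·θ̇² = -2.582403 + 0.713889 − 0.038184 = -1.906698
step 2→3:
  ẍ = (ẋ'−ẋ)/dt = (-0.043593851−0.431736249)/0.031967 = -14.869400
  θ̈ = (θ̇'−θ̇)/dt = (-0.561383792−-0.954466992)/0.031967 = 12.296531
  sinθ=0.120326, cosθ=0.992734
  F = (M+m)·ẍ + m·l·cosθ·θ̈ − m·l·sinθ·θ̇² = -13.941371 + 2.702591 − 0.024269 = -11.263048
step 3→4:
  ẍ = (ẋ'−ẋ)/dt = (0.501495812−-0.043593851)/0.031967 = 17.051636
  θ̈ = (θ̇'−θ̇)/dt = (-0.958361482−-0.561383792)/0.031967 = -12.418359
  sinθ=0.089985, cosθ=0.995943
  F = (M+m)·ẍ + m·l·cosθ·θ̈ − m·l·sinθ·θ̇² = 15.987410 + -2.738189 − 0.006278 = 13.242942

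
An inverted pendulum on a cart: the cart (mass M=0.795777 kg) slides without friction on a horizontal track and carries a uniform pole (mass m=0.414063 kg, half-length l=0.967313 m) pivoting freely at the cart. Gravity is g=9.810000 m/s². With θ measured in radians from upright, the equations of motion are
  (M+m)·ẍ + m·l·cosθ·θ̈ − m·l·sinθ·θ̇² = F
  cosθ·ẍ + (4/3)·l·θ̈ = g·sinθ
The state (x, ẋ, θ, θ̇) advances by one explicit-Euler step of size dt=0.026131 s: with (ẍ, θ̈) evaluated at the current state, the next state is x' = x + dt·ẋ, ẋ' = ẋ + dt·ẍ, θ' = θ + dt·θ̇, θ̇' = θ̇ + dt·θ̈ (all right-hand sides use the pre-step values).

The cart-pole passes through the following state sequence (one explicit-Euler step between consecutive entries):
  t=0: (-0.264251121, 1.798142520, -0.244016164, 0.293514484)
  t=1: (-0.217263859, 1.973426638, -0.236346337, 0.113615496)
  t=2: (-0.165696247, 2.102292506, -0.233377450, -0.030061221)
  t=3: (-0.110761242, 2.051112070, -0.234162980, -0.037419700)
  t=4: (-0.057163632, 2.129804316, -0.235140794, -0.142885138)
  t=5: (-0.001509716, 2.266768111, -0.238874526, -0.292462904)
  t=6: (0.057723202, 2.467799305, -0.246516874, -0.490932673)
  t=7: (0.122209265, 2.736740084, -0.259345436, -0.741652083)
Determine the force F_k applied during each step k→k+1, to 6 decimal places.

F_0 = 5.448069 N
F_1 = 3.826562 N
F_2 = -2.479252 N
F_3 = 2.071078 N
F_4 = 4.113602 N
F_5 = 6.359948 N
F_6 = 8.748478 N

step 0→1:
  ẍ = (ẋ'−ẋ)/dt = (1.973426638−1.798142520)/0.026131 = 6.707899
  θ̈ = (θ̇'−θ̇)/dt = (0.113615496−0.293514484)/0.026131 = -6.884505
  sinθ=-0.241602, cosθ=0.970375
  F = (M+m)·ẍ + m·l·cosθ·θ̈ − m·l·sinθ·θ̇² = 8.115485 + -2.675753 − -0.008337 = 5.448069
step 1→2:
  ẍ = (ẋ'−ẋ)/dt = (2.102292506−1.973426638)/0.026131 = 4.931532
  θ̈ = (θ̇'−θ̇)/dt = (-0.030061221−0.113615496)/0.026131 = -5.498324
  sinθ=-0.234152, cosθ=0.972200
  F = (M+m)·ẍ + m·l·cosθ·θ̈ − m·l·sinθ·θ̇² = 5.966365 + -2.141014 − -0.001211 = 3.826562
step 2→3:
  ẍ = (ẋ'−ẋ)/dt = (2.051112070−2.102292506)/0.026131 = -1.958610
  θ̈ = (θ̇'−θ̇)/dt = (-0.037419700−-0.030061221)/0.026131 = -0.281600
  sinθ=-0.231265, cosθ=0.972891
  F = (M+m)·ẍ + m·l·cosθ·θ̈ − m·l·sinθ·θ̇² = -2.369605 + -0.109731 − -0.000084 = -2.479252
step 3→4:
  ẍ = (ẋ'−ẋ)/dt = (2.129804316−2.051112070)/0.026131 = 3.011452
  θ̈ = (θ̇'−θ̇)/dt = (-0.142885138−-0.037419700)/0.026131 = -4.036028
  sinθ=-0.232029, cosθ=0.972709
  F = (M+m)·ẍ + m·l·cosθ·θ̈ − m·l·sinθ·θ̇² = 3.643375 + -1.572427 − -0.000130 = 2.071078
step 4→5:
  ẍ = (ẋ'−ẋ)/dt = (2.266768111−2.129804316)/0.026131 = 5.241430
  θ̈ = (θ̇'−θ̇)/dt = (-0.292462904−-0.142885138)/0.026131 = -5.724150
  sinθ=-0.232980, cosθ=0.972482
  F = (M+m)·ẍ + m·l·cosθ·θ̈ − m·l·sinθ·θ̇² = 6.341291 + -2.229594 − -0.001905 = 4.113602
step 5→6:
  ẍ = (ẋ'−ẋ)/dt = (2.467799305−2.266768111)/0.026131 = 7.693207
  θ̈ = (θ̇'−θ̇)/dt = (-0.490932673−-0.292462904)/0.026131 = -7.595185
  sinθ=-0.236609, cosθ=0.971605
  F = (M+m)·ẍ + m·l·cosθ·θ̈ − m·l·sinθ·θ̇² = 9.307550 + -2.955708 − -0.008106 = 6.359948
step 6→7:
  ẍ = (ẋ'−ẋ)/dt = (2.736740084−2.467799305)/0.026131 = 10.292020
  θ̈ = (θ̇'−θ̇)/dt = (-0.741652083−-0.490932673)/0.026131 = -9.594712
  sinθ=-0.244028, cosθ=0.969768
  F = (M+m)·ẍ + m·l·cosθ·θ̈ − m·l·sinθ·θ̇² = 12.451698 + -3.726777 − -0.023557 = 8.748478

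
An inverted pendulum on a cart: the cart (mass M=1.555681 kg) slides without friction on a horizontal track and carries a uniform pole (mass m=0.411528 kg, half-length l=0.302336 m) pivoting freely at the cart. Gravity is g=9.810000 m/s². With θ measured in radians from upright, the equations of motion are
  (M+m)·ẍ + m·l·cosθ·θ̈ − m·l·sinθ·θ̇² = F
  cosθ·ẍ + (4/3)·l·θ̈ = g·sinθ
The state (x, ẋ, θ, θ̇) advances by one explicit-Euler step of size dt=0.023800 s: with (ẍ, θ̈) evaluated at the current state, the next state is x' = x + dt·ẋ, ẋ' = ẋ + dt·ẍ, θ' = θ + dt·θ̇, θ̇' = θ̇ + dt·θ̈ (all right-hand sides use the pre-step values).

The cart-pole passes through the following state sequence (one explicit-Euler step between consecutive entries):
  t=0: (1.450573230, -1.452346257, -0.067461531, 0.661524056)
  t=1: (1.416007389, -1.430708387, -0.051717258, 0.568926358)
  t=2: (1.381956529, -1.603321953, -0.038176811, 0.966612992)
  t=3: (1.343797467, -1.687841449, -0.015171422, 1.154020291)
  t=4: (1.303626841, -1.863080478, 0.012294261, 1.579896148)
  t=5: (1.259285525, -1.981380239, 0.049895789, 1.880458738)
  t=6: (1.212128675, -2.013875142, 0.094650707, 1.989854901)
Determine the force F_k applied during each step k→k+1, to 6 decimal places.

step 0→1:
  ẍ = (ẋ'−ẋ)/dt = (-1.430708387−-1.452346257)/0.023800 = 0.909154
  θ̈ = (θ̇'−θ̇)/dt = (0.568926358−0.661524056)/0.023800 = -3.890660
  sinθ=-0.067410, cosθ=0.997725
  F = (M+m)·ẍ + m·l·cosθ·θ̈ − m·l·sinθ·θ̇² = 1.788496 + -0.482974 − -0.003670 = 1.309193
step 1→2:
  ẍ = (ẋ'−ẋ)/dt = (-1.603321953−-1.430708387)/0.023800 = -7.252671
  θ̈ = (θ̇'−θ̇)/dt = (0.966612992−0.568926358)/0.023800 = 16.709522
  sinθ=-0.051694, cosθ=0.998663
  F = (M+m)·ẍ + m·l·cosθ·θ̈ − m·l·sinθ·θ̇² = -14.267519 + 2.076215 − -0.002082 = -12.189223
step 2→3:
  ẍ = (ẋ'−ẋ)/dt = (-1.687841449−-1.603321953)/0.023800 = -3.551239
  θ̈ = (θ̇'−θ̇)/dt = (1.154020291−0.966612992)/0.023800 = 7.874256
  sinθ=-0.038168, cosθ=0.999271
  F = (M+m)·ẍ + m·l·cosθ·θ̈ − m·l·sinθ·θ̇² = -6.986030 + 0.978999 − -0.004437 = -6.002594
step 3→4:
  ẍ = (ẋ'−ẋ)/dt = (-1.863080478−-1.687841449)/0.023800 = -7.362984
  θ̈ = (θ̇'−θ̇)/dt = (1.579896148−1.154020291)/0.023800 = 17.893944
  sinθ=-0.015171, cosθ=0.999885
  F = (M+m)·ẍ + m·l·cosθ·θ̈ − m·l·sinθ·θ̇² = -14.484529 + 2.226103 − -0.002514 = -12.255912
step 4→5:
  ẍ = (ẋ'−ẋ)/dt = (-1.981380239−-1.863080478)/0.023800 = -4.970578
  θ̈ = (θ̇'−θ̇)/dt = (1.880458738−1.579896148)/0.023800 = 12.628680
  sinθ=0.012294, cosθ=0.999924
  F = (M+m)·ẍ + m·l·cosθ·θ̈ − m·l·sinθ·θ̇² = -9.778166 + 1.571138 − 0.003818 = -8.210846
step 5→6:
  ẍ = (ẋ'−ẋ)/dt = (-2.013875142−-1.981380239)/0.023800 = -1.365332
  θ̈ = (θ̇'−θ̇)/dt = (1.989854901−1.880458738)/0.023800 = 4.596477
  sinθ=0.049875, cosθ=0.998755
  F = (M+m)·ẍ + m·l·cosθ·θ̈ − m·l·sinθ·θ̇² = -2.685894 + 0.571181 − 0.021943 = -2.136656

F_0 = 1.309193 N
F_1 = -12.189223 N
F_2 = -6.002594 N
F_3 = -12.255912 N
F_4 = -8.210846 N
F_5 = -2.136656 N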